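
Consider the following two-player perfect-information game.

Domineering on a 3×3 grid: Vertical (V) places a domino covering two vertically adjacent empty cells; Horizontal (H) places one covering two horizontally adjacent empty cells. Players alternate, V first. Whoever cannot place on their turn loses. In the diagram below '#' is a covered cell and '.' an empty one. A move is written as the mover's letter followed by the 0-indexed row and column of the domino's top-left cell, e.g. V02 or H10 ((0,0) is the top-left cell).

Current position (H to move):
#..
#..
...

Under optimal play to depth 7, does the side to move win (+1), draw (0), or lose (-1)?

value(#../#../..., H) = +1

ply 1, H at #../#../... | H01=-1→###/#../...; H11=+1→#../###/...*; H20=-1→#../#../##.; H21=-1→#../#../.##
ply 2: #../###/... is terminal -1 (V); from #../#../... depth 7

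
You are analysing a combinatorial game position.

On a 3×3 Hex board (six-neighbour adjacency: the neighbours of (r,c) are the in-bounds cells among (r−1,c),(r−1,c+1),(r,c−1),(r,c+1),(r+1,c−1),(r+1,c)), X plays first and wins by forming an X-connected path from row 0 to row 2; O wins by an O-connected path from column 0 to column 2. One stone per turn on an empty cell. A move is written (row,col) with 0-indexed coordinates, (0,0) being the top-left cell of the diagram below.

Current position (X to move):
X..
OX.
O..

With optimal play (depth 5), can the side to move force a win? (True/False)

X winning at [X../OX./O..]: True

p1 X@[X../OX./O..]: (0,1)[XX./OX./O..]-1 (0,2)[X.X/OX./O..]-1 (1,2)[X../OXX/O..]+1* (2,1)[X../OX./OX.]+1 (2,2)[X../OX./O.X]+1
p2 O@[X../OXX/O..]: (0,1)[XO./OXX/O..]-1* (0,2)[X.O/OXX/O..]-1 (2,1)[X../OXX/OO.]-1 (2,2)[X../OXX/O.O]-1
p3 X@[XO./OXX/O..]: (0,2)[XOX/OXX/O..]+1* (2,1)[XO./OXX/OX.]-1 (2,2)[XO./OXX/O.X]-1
p4 O@[XOX/OXX/O..]: (2,1)[XOX/OXX/OO.]-1* (2,2)[XOX/OXX/O.O]-1
p5 X@[XOX/OXX/OO.]: (2,2)[XOX/OXX/OOX]+1*
p6 O@[XOX/OXX/OOX] terminal -1; root [X../OX./O..] d5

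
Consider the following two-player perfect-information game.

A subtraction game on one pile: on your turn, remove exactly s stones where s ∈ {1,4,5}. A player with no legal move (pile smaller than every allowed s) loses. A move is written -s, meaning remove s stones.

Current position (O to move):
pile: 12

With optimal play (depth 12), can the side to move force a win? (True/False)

[12] O move#1: -1:-1/11, -4:+1/8*, -5:-1/7
[8] X move#2: -1:-1/7*, -4:-1/4, -5:-1/3
[7] O move#3: -1:-1/6, -4:-1/3, -5:+1/2*
[2] X move#4: -1:-1/1*
[1] O move#5: -1:+1/0*
[0] end (terminal -1, X#6); searched 12 to 12

O winning at [12]: True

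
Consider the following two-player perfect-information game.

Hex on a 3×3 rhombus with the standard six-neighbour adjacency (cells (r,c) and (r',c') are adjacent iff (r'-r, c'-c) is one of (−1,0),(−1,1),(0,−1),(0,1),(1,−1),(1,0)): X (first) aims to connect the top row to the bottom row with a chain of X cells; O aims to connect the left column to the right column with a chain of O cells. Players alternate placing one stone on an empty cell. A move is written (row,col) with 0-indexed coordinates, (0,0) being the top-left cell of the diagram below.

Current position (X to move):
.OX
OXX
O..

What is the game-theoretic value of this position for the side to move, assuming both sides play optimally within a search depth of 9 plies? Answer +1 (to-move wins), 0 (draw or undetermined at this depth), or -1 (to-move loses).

value(.OX/OXX/O.., X) = +1

p1 X@[.OX/OXX/O..]: (0,0)[XOX/OXX/O..]+1* (2,1)[.OX/OXX/OX.]+1 (2,2)[.OX/OXX/O.X]+1
p2 O@[XOX/OXX/O..]: (2,1)[XOX/OXX/OO.]-1* (2,2)[XOX/OXX/O.O]-1
p3 X@[XOX/OXX/OO.]: (2,2)[XOX/OXX/OOX]+1*
p4 O@[XOX/OXX/OOX] terminal -1; root [.OX/OXX/O..] d9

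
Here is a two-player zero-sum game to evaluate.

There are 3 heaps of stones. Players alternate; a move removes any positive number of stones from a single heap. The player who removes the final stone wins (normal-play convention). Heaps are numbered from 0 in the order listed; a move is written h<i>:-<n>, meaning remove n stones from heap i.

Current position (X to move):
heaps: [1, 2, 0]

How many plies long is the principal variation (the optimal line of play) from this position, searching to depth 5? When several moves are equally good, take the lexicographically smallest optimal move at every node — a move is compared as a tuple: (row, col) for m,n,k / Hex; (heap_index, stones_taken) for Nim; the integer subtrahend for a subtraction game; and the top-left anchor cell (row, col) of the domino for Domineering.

PV length from [(1,2,0)]: 3 plies

ply 1, X at (1,2,0) | h0:-1=-1→(0,2,0); h1:-1=+1→(1,1,0)*; h1:-2=-1→(1,0,0)
ply 2, O at (1,1,0) | h0:-1=-1→(0,1,0)*; h1:-1=-1→(1,0,0)
ply 3, X at (0,1,0) | h1:-1=+1→(0,0,0)*
ply 4: (0,0,0) is terminal -1 (O); from (1,2,0) depth 5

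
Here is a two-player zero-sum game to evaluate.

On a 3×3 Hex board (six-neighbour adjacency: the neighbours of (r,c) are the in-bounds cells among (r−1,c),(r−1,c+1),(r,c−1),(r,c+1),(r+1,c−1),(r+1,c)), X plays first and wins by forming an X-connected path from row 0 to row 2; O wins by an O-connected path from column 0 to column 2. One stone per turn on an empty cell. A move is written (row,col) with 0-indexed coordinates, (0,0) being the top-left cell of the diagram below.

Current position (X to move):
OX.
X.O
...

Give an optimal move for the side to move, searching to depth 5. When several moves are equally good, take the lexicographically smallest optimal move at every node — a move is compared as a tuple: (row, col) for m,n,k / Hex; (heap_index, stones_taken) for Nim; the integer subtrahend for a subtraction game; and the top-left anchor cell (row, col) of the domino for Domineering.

X's best at [OX./X.O/...]: (1,1)

p1 X@[OX./X.O/...]: (0,2)[OXX/X.O/...]-1 (1,1)[OX./XXO/...]+1* (2,0)[OX./X.O/X..]+1 (2,1)[OX./X.O/.X.]+1 (2,2)[OX./X.O/..X]-1
p2 O@[OX./XXO/...]: (0,2)[OXO/XXO/...]-1* (2,0)[OX./XXO/O..]-1 (2,1)[OX./XXO/.O.]-1 (2,2)[OX./XXO/..O]-1
p3 X@[OXO/XXO/...]: (2,0)[OXO/XXO/X..]+1* (2,1)[OXO/XXO/.X.]+1 (2,2)[OXO/XXO/..X]+1
p4 O@[OXO/XXO/X..] terminal -1; root [OX./X.O/...] d5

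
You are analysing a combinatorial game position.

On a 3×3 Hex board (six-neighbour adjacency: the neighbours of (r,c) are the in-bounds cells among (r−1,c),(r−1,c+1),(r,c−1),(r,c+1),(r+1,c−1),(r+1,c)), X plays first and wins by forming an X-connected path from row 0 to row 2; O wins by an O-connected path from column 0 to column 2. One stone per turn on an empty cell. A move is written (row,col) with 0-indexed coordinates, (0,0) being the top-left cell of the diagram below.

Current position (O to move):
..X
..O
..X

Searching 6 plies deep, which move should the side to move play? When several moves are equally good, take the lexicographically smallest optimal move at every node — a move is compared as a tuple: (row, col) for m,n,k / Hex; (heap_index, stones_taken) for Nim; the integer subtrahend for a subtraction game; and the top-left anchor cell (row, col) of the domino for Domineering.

O's best at [..X/..O/..X]: (1,1)

p1 O@[..X/..O/..X]: (0,0)[O.X/..O/..X]-1 (0,1)[.OX/..O/..X]-1 (1,0)[..X/O.O/..X]-1 (1,1)[..X/.OO/..X]+1* (2,0)[..X/..O/O.X]+1 (2,1)[..X/..O/.OX]-1
p2 X@[..X/.OO/..X]: (0,0)[X.X/.OO/..X]-1* (0,1)[.XX/.OO/..X]-1 (1,0)[..X/XOO/..X]-1 (2,0)[..X/.OO/X.X]-1 (2,1)[..X/.OO/.XX]-1
p3 O@[X.X/.OO/..X]: (0,1)[XOX/.OO/..X]+1* (1,0)[X.X/OOO/..X]+1 (2,0)[X.X/.OO/O.X]+1 (2,1)[X.X/.OO/.OX]+1
p4 X@[XOX/.OO/..X]: (1,0)[XOX/XOO/..X]-1* (2,0)[XOX/.OO/X.X]-1 (2,1)[XOX/.OO/.XX]-1
p5 O@[XOX/XOO/..X]: (2,0)[XOX/XOO/O.X]+1* (2,1)[XOX/XOO/.OX]-1
p6 X@[XOX/XOO/O.X] terminal -1; root [..X/..O/..X] d6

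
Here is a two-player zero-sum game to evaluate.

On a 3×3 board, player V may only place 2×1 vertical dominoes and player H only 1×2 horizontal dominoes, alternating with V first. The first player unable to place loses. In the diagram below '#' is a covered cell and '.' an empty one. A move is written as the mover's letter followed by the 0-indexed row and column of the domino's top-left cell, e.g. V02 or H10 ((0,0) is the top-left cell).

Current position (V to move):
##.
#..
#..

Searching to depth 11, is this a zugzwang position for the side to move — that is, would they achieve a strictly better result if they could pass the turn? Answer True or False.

ply 1, V at ##./#../#.. | V02=-1→###/#.#/#..; V11=+1→##./##./##.*; V12=+1→##./#.#/#.#
ply 2: ##./##./##. is terminal -1 (H); from ##./#../#.. depth 11
suppose V passes — search the same position with H to move:
pass> ply 1, H at ##./#../#.. | H11=+1→##./###/#..*; H21=-1→##./#../###
pass> ply 2: ##./###/#.. is terminal -1 (V); from ##./#../#.. depth 11
for V: play +1, pass -1

zugzwang(##./#../#.., V) = False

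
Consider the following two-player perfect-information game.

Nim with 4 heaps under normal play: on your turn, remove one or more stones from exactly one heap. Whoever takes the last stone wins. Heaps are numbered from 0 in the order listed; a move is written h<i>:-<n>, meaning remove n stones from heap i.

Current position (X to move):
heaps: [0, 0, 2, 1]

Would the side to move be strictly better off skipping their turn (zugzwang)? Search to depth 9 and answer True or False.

[(0,0,2,1)] X move#1: h2:-1:+1/(0,0,1,1)*, h2:-2:-1/(0,0,0,1), h3:-1:-1/(0,0,2,0)
[(0,0,1,1)] O move#2: h2:-1:-1/(0,0,0,1)*, h3:-1:-1/(0,0,1,0)
[(0,0,0,1)] X move#3: h3:-1:+1/(0,0,0,0)*
[(0,0,0,0)] end (terminal -1, O#4); searched (0,0,2,1) to 9
if X skipped the turn, O would face:
~ [(0,0,2,1)] O move#1: h2:-1:+1/(0,0,1,1)*, h2:-2:-1/(0,0,0,1), h3:-1:-1/(0,0,2,0)
~ [(0,0,1,1)] X move#2: h2:-1:-1/(0,0,0,1)*, h3:-1:-1/(0,0,1,0)
~ [(0,0,0,1)] O move#3: h3:-1:+1/(0,0,0,0)*
~ [(0,0,0,0)] end (terminal -1, X#4); searched (0,0,2,1) to 9
compare (X): move=+1 vs pass=-1

zugzwang((0,0,2,1), X) = False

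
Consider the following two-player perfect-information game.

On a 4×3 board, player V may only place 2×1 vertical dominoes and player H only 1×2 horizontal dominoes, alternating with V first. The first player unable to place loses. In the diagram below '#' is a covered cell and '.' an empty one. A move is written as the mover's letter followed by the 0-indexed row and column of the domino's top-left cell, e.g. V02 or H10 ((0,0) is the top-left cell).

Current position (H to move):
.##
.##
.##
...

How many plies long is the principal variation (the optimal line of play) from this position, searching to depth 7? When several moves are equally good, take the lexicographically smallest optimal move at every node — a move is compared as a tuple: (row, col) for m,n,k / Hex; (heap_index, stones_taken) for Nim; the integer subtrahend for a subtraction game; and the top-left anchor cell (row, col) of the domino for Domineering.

PV length from [.##/.##/.##/...]: 2 plies

ply 1, H at .##/.##/.##/... | H30=-1→.##/.##/.##/##.*; H31=-1→.##/.##/.##/.##
ply 2, V at .##/.##/.##/##. | V00=+1→###/###/.##/##.*; V10=+1→.##/###/###/##.
ply 3: ###/###/.##/##. is terminal -1 (H); from .##/.##/.##/... depth 7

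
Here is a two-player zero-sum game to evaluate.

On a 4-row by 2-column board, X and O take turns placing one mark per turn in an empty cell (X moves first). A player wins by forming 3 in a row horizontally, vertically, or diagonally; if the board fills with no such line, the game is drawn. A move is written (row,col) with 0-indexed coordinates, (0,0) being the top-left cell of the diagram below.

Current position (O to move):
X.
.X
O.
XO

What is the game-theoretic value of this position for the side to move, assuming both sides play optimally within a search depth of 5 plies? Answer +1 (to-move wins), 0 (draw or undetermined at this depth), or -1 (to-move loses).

value(X./.X/O./XO, O) = 0

[X./.X/O./XO] O move#1: (0,1):+0/XO/.X/O./XO*, (1,0):+0/X./OX/O./XO, (2,1):+0/X./.X/OO/XO
[XO/.X/O./XO] X move#2: (1,0):+0/XO/XX/O./XO*, (2,1):+0/XO/.X/OX/XO
[XO/XX/O./XO] O move#3: (2,1):+0/XO/XX/OO/XO*
[XO/XX/OO/XO] end (terminal +0, X#4); searched X./.X/O./XO to 5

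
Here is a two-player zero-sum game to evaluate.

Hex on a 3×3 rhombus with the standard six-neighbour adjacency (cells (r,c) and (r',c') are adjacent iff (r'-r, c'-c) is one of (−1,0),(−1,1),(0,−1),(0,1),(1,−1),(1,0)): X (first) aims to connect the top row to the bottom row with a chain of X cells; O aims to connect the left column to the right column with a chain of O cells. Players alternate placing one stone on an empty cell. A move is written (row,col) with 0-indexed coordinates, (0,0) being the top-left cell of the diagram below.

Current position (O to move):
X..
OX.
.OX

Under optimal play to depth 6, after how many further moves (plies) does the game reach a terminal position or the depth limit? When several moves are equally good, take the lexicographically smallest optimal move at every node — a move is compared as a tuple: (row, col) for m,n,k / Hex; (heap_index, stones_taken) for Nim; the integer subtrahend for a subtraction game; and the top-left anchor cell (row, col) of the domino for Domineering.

[X../OX./.OX] O move#1: (0,1):-1/XO./OX./.OX*, (0,2):-1/X.O/OX./.OX, (1,2):-1/X../OXO/.OX, (2,0):-1/X../OX./OOX
[XO./OX./.OX] X move#2: (0,2):+1/XOX/OX./.OX*, (1,2):-1/XO./OXX/.OX, (2,0):-1/XO./OX./XOX
[XOX/OX./.OX] O move#3: (1,2):-1/XOX/OXO/.OX*, (2,0):-1/XOX/OX./OOX
[XOX/OXO/.OX] X move#4: (2,0):+1/XOX/OXO/XOX*
[XOX/OXO/XOX] end (terminal -1, O#5); searched X../OX./.OX to 6

PV length from [X../OX./.OX]: 4 plies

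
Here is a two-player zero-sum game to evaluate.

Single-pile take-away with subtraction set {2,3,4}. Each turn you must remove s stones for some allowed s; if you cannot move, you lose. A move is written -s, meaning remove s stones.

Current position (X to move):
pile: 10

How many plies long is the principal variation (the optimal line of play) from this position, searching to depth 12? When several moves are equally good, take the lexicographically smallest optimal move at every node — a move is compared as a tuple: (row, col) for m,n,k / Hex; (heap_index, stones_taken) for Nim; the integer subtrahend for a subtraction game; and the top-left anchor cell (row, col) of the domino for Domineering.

[10] X move#1: -2:-1/8, -3:+1/7*, -4:+1/6
[7] O move#2: -2:-1/5*, -3:-1/4, -4:-1/3
[5] X move#3: -2:-1/3, -3:-1/2, -4:+1/1*
[1] end (terminal -1, O#4); searched 10 to 12

PV length from [10]: 3 plies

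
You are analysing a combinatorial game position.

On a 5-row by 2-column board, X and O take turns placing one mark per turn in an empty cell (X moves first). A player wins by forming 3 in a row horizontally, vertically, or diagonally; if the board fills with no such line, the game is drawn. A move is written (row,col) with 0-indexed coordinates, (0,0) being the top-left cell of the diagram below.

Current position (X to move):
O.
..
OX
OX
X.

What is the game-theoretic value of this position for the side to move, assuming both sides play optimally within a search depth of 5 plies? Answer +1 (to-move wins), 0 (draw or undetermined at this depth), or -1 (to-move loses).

ply 1, X at O./../OX/OX/X. | (0,1)=-1→OX/../OX/OX/X.; (1,0)=+1→O./X./OX/OX/X.*; (1,1)=+1→O./.X/OX/OX/X.; (4,1)=+1→O./../OX/OX/XX
ply 2, O at O./X./OX/OX/X. | (0,1)=-1→OO/X./OX/OX/X.*; (1,1)=-1→O./XO/OX/OX/X.; (4,1)=-1→O./X./OX/OX/XO
ply 3, X at OO/X./OX/OX/X. | (1,1)=+1→OO/XX/OX/OX/X.*; (4,1)=+1→OO/X./OX/OX/XX
ply 4: OO/XX/OX/OX/X. is terminal -1 (O); from O./../OX/OX/X. depth 5

value(O./../OX/OX/X., X) = +1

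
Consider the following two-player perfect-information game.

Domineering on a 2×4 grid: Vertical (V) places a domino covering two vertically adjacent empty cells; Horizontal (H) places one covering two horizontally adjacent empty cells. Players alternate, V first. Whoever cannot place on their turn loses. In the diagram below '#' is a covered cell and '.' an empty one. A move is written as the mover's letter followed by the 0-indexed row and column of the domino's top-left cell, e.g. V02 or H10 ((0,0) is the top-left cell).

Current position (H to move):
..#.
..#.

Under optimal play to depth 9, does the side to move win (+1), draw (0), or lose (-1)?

value(..#./..#., H) = +1

[..#./..#.] H move#1: H00:+1/###./..#.*, H10:+1/..#./###.
[###./..#.] V move#2: V03:-1/####/..##*
[####/..##] H move#3: H10:+1/####/####*
[####/####] end (terminal -1, V#4); searched ..#./..#. to 9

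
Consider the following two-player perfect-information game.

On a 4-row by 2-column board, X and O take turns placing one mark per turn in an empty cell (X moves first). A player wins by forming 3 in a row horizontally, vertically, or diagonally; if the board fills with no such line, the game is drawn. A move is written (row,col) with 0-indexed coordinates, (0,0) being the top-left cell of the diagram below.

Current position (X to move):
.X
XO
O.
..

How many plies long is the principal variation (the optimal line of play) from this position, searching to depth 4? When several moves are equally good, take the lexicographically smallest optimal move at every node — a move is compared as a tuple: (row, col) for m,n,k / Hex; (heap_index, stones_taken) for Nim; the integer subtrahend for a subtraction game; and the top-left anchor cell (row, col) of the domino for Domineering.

PV length from [.X/XO/O./..]: 4 plies

p1 X@[.X/XO/O./..]: (0,0)[XX/XO/O./..]+0* (2,1)[.X/XO/OX/..]+0 (3,0)[.X/XO/O./X.]+0 (3,1)[.X/XO/O./.X]+0
p2 O@[XX/XO/O./..]: (2,1)[XX/XO/OO/..]+0* (3,0)[XX/XO/O./O.]+0 (3,1)[XX/XO/O./.O]+0
p3 X@[XX/XO/OO/..]: (3,0)[XX/XO/OO/X.]-1 (3,1)[XX/XO/OO/.X]+0*
p4 O@[XX/XO/OO/.X]: (3,0)[XX/XO/OO/OX]+0*
p5 X@[XX/XO/OO/OX] terminal +0; root [.X/XO/O./..] d4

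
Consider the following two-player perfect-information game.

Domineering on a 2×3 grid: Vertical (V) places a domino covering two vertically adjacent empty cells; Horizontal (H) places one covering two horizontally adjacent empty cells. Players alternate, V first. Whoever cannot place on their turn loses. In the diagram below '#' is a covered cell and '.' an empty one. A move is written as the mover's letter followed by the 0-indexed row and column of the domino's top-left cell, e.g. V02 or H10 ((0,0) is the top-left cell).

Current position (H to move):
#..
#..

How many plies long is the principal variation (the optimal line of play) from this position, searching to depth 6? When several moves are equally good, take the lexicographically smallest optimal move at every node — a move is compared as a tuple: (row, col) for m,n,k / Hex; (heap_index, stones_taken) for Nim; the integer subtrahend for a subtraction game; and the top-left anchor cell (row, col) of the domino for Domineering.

ply 1, H at #../#.. | H01=+1→###/#..*; H11=+1→#../###
ply 2: ###/#.. is terminal -1 (V); from #../#.. depth 6

PV length from [#../#..]: 1 ply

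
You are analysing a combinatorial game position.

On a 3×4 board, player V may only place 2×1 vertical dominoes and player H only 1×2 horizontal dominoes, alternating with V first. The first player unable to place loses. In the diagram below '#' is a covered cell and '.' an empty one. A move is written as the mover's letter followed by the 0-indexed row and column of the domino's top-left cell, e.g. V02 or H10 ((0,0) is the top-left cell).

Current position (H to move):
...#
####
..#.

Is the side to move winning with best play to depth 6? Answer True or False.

p1 H@[...#/####/..#.]: H00[##.#/####/..#.]+1* H01[.###/####/..#.]+1 H20[...#/####/###.]+1
p2 V@[##.#/####/..#.] terminal -1; root [...#/####/..#.] d6

H winning at [...#/####/..#.]: True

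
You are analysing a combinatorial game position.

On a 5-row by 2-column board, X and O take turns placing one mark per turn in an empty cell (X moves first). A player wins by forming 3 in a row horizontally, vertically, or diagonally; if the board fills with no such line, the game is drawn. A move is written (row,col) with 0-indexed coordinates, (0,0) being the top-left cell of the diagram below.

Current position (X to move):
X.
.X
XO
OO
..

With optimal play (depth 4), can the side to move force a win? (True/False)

X winning at [X./.X/XO/OO/..]: True

ply 1, X at X./.X/XO/OO/.. | (0,1)=-1→XX/.X/XO/OO/..; (1,0)=+1→X./XX/XO/OO/..*; (4,0)=-1→X./.X/XO/OO/X.; (4,1)=+0→X./.X/XO/OO/.X
ply 2: X./XX/XO/OO/.. is terminal -1 (O); from X./.X/XO/OO/.. depth 4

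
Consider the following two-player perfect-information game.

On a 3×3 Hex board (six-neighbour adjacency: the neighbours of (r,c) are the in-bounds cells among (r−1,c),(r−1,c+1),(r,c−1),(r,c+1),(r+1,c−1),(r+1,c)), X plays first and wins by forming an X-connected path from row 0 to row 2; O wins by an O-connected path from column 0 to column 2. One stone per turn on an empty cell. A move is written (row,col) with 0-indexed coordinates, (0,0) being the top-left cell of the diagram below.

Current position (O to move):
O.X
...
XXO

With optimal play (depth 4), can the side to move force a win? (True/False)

O winning at [O.X/.../XXO]: False

p1 O@[O.X/.../XXO]: (0,1)[OOX/.../XXO]-1* (1,0)[O.X/O../XXO]-1 (1,1)[O.X/.O./XXO]-1 (1,2)[O.X/..O/XXO]-1
p2 X@[OOX/.../XXO]: (1,0)[OOX/X../XXO]+1* (1,1)[OOX/.X./XXO]+1 (1,2)[OOX/..X/XXO]+1
p3 O@[OOX/X../XXO]: (1,1)[OOX/XO./XXO]-1* (1,2)[OOX/X.O/XXO]-1
p4 X@[OOX/XO./XXO]: (1,2)[OOX/XOX/XXO]+1*
p5 O@[OOX/XOX/XXO] terminal -1; root [O.X/.../XXO] d4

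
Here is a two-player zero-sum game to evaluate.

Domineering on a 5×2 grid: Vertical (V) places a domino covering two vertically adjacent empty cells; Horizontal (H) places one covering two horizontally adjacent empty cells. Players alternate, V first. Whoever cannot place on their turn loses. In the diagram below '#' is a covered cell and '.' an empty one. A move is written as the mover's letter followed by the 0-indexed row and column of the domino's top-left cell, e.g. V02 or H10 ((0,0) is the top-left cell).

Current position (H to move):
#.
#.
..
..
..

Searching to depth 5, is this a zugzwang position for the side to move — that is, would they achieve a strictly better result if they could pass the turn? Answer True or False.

ply 1, H at #./#./../../.. | H20=-1→#./#./##/../..; H30=+1→#./#./../##/..*; H40=-1→#./#./../../##
ply 2, V at #./#./../##/.. | V01=-1→##/##/../##/..*; V11=-1→#./##/.#/##/..
ply 3, H at ##/##/../##/.. | H20=+1→##/##/##/##/..*; H40=+1→##/##/../##/##
ply 4: ##/##/##/##/.. is terminal -1 (V); from #./#./../../.. depth 5
if H skipped the turn, V would face:
~ ply 1, V at #./#./../../.. | V01=-1→##/##/../../..; V11=-1→#./##/.#/../..; V20=+1→#./#./#./#./..*; V21=+1→#./#./.#/.#/..; V30=+1→#./#./../#./#.; V31=+1→#./#./../.#/.#
~ ply 2, H at #./#./#./#./.. | H40=-1→#./#./#./#./##*
~ ply 3, V at #./#./#./#./## | V01=+1→##/##/#./#./##*; V11=+1→#./##/##/#./##; V21=+1→#./#./##/##/##
~ ply 4: ##/##/#./#./## is terminal -1 (H); from #./#./../../.. depth 5
compare (H): move=+1 vs pass=-1

zugzwang(#./#./../../.., H) = False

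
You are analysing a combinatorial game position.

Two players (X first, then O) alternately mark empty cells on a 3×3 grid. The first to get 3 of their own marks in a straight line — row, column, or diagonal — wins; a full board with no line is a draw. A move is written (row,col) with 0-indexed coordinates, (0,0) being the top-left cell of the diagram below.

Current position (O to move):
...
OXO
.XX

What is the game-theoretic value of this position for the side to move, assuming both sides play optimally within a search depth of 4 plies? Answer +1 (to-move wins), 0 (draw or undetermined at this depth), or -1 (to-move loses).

p1 O@[.../OXO/.XX]: (0,0)[O../OXO/.XX]-1* (0,1)[.O./OXO/.XX]-1 (0,2)[..O/OXO/.XX]-1 (2,0)[.../OXO/OXX]-1
p2 X@[O../OXO/.XX]: (0,1)[OX./OXO/.XX]+1* (0,2)[O.X/OXO/.XX]-1 (2,0)[O../OXO/XXX]+1
p3 O@[OX./OXO/.XX] terminal -1; root [.../OXO/.XX] d4

value(.../OXO/.XX, O) = -1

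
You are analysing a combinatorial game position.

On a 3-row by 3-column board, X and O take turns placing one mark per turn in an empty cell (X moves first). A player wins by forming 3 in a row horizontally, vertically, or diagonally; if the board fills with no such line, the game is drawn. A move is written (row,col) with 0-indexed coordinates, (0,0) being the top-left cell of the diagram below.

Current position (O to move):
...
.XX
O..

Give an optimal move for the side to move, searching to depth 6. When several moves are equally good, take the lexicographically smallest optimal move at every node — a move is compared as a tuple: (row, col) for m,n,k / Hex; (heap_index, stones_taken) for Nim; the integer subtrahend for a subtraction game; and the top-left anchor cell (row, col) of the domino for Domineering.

O's best at [.../.XX/O..]: (1,0)

ply 1, O at .../.XX/O.. | (0,0)=-1→O../.XX/O..; (0,1)=-1→.O./.XX/O..; (0,2)=-1→..O/.XX/O..; (1,0)=+0→.../OXX/O..*; (2,1)=-1→.../.XX/OO.; (2,2)=-1→.../.XX/O.O
ply 2, X at .../OXX/O.. | (0,0)=+0→X../OXX/O..*; (0,1)=-1→.X./OXX/O..; (0,2)=-1→..X/OXX/O..; (2,1)=-1→.../OXX/OX.; (2,2)=-1→.../OXX/O.X
ply 3, O at X../OXX/O.. | (0,1)=-1→XO./OXX/O..; (0,2)=-1→X.O/OXX/O..; (2,1)=-1→X../OXX/OO.; (2,2)=+0→X../OXX/O.O*
ply 4, X at X../OXX/O.O | (0,1)=-1→XX./OXX/O.O; (0,2)=-1→X.X/OXX/O.O; (2,1)=+0→X../OXX/OXO*
ply 5, O at X../OXX/OXO | (0,1)=+0→XO./OXX/OXO*; (0,2)=-1→X.O/OXX/OXO
ply 6, X at XO./OXX/OXO | (0,2)=+0→XOX/OXX/OXO*
ply 7: XOX/OXX/OXO is terminal +0 (O); from .../.XX/O.. depth 6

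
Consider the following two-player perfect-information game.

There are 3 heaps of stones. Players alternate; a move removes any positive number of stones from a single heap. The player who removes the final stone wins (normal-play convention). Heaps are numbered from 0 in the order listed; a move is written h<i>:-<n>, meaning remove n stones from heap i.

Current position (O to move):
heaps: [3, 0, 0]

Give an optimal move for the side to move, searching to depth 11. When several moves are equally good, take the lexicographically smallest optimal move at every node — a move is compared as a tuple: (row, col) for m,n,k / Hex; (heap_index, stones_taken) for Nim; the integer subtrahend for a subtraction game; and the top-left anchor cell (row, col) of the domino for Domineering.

[(3,0,0)] O move#1: h0:-1:-1/(2,0,0), h0:-2:-1/(1,0,0), h0:-3:+1/(0,0,0)*
[(0,0,0)] end (terminal -1, X#2); searched (3,0,0) to 11

O's best at [(3,0,0)]: h0:-3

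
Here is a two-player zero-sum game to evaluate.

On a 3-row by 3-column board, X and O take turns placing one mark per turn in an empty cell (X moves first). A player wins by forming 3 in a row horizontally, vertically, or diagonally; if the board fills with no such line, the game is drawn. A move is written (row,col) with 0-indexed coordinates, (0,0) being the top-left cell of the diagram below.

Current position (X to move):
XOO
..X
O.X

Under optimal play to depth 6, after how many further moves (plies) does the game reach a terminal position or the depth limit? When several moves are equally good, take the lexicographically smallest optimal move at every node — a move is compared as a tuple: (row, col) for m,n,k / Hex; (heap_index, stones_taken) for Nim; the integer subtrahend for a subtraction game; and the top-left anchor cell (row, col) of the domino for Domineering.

PV length from [XOO/..X/O.X]: 1 ply

p1 X@[XOO/..X/O.X]: (1,0)[XOO/X.X/O.X]-1 (1,1)[XOO/.XX/O.X]+1* (2,1)[XOO/..X/OXX]-1
p2 O@[XOO/.XX/O.X] terminal -1; root [XOO/..X/O.X] d6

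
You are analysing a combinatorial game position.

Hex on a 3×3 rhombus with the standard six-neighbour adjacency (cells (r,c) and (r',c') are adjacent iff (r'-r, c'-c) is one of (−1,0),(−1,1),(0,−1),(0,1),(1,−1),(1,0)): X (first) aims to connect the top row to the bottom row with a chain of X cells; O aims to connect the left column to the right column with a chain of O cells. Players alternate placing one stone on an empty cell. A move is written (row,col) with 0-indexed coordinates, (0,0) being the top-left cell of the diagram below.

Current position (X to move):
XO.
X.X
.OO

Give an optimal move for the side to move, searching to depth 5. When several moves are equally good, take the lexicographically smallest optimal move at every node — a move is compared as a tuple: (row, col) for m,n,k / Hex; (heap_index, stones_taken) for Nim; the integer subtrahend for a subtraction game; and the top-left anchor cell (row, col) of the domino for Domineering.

X's best at [XO./X.X/.OO]: (2,0)

p1 X@[XO./X.X/.OO]: (0,2)[XOX/X.X/.OO]-1 (1,1)[XO./XXX/.OO]-1 (2,0)[XO./X.X/XOO]+1*
p2 O@[XO./X.X/XOO] terminal -1; root [XO./X.X/.OO] d5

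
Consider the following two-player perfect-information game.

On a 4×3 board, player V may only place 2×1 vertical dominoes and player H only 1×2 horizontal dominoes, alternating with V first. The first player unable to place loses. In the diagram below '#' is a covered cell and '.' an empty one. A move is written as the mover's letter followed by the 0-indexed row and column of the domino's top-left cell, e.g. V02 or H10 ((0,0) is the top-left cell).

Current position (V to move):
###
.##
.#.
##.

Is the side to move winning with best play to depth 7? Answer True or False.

V winning at [###/.##/.#./##.]: True

ply 1, V at ###/.##/.#./##. | V10=+1→###/###/##./##.*; V22=+1→###/.##/.##/###
ply 2: ###/###/##./##. is terminal -1 (H); from ###/.##/.#./##. depth 7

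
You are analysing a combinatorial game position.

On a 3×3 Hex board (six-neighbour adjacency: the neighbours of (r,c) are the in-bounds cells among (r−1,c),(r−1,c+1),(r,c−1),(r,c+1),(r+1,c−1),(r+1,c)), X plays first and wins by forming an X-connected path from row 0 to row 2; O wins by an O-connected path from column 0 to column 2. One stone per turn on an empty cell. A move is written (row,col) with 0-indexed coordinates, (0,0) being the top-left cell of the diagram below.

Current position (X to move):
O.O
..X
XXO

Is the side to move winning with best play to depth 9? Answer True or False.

X winning at [O.O/..X/XXO]: True

p1 X@[O.O/..X/XXO]: (0,1)[OXO/..X/XXO]+1* (1,0)[O.O/X.X/XXO]-1 (1,1)[O.O/.XX/XXO]-1
p2 O@[OXO/..X/XXO]: (1,0)[OXO/O.X/XXO]-1* (1,1)[OXO/.OX/XXO]-1
p3 X@[OXO/O.X/XXO]: (1,1)[OXO/OXX/XXO]+1*
p4 O@[OXO/OXX/XXO] terminal -1; root [O.O/..X/XXO] d9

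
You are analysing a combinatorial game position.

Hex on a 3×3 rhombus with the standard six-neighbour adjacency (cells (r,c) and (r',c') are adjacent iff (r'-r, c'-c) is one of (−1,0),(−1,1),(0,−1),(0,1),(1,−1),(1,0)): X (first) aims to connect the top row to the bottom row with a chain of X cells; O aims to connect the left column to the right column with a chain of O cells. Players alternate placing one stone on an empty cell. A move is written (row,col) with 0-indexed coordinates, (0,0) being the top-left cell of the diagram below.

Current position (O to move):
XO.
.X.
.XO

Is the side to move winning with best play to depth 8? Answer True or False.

[XO./.X./.XO] O move#1: (0,2):-1/XOO/.X./.XO*, (1,0):-1/XO./OX./.XO, (1,2):-1/XO./.XO/.XO, (2,0):-1/XO./.X./OXO
[XOO/.X./.XO] X move#2: (1,0):+1/XOO/XX./.XO*, (1,2):-1/XOO/.XX/.XO, (2,0):-1/XOO/.X./XXO
[XOO/XX./.XO] end (terminal -1, O#3); searched XO./.X./.XO to 8

O winning at [XO./.X./.XO]: False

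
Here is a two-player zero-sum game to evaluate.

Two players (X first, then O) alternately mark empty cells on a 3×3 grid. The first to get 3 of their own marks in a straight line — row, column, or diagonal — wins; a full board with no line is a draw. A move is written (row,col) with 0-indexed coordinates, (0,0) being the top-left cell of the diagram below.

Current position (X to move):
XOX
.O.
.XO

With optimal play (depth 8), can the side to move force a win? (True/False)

X winning at [XOX/.O./.XO]: False

ply 1, X at XOX/.O./.XO | (1,0)=+0→XOX/XO./.XO*; (1,2)=+0→XOX/.OX/.XO; (2,0)=+0→XOX/.O./XXO
ply 2, O at XOX/XO./.XO | (1,2)=-1→XOX/XOO/.XO; (2,0)=+0→XOX/XO./OXO*
ply 3, X at XOX/XO./OXO | (1,2)=+0→XOX/XOX/OXO*
ply 4: XOX/XOX/OXO is terminal +0 (O); from XOX/.O./.XO depth 8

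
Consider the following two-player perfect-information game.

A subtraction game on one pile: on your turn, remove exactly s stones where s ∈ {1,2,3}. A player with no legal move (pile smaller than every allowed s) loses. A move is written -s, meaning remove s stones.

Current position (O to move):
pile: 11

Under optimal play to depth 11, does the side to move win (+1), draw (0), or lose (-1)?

value(11, O) = +1

ply 1, O at 11 | -1=-1→10; -2=-1→9; -3=+1→8*
ply 2, X at 8 | -1=-1→7*; -2=-1→6; -3=-1→5
ply 3, O at 7 | -1=-1→6; -2=-1→5; -3=+1→4*
ply 4, X at 4 | -1=-1→3*; -2=-1→2; -3=-1→1
ply 5, O at 3 | -1=-1→2; -2=-1→1; -3=+1→0*
ply 6: 0 is terminal -1 (X); from 11 depth 11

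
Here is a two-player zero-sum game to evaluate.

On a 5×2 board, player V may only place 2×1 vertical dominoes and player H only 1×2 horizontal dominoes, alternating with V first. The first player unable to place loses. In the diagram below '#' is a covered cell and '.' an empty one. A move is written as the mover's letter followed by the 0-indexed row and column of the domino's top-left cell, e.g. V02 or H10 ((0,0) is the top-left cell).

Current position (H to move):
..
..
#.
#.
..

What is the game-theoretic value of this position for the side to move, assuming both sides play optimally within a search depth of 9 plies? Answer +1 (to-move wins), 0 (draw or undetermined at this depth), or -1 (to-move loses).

ply 1, H at ../../#./#./.. | H00=+1→##/../#./#./..*; H10=+1→../##/#./#./..; H40=-1→../../#./#./##
ply 2, V at ##/../#./#./.. | V11=-1→##/.#/##/#./..*; V21=-1→##/../##/##/..; V31=-1→##/../#./##/.#
ply 3, H at ##/.#/##/#./.. | H40=+1→##/.#/##/#./##*
ply 4: ##/.#/##/#./## is terminal -1 (V); from ../../#./#./.. depth 9

value(../../#./#./.., H) = +1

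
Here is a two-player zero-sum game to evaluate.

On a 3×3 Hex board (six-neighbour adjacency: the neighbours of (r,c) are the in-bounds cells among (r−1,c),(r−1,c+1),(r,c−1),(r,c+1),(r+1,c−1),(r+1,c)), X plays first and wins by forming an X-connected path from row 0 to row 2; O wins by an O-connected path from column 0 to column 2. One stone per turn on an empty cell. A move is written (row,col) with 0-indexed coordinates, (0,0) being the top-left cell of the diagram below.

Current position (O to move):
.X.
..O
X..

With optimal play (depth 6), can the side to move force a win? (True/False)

[.X./..O/X..] O move#1: (0,0):-1/OX./..O/X..*, (0,2):-1/.XO/..O/X.., (1,0):-1/.X./O.O/X.., (1,1):-1/.X./.OO/X.., (2,1):-1/.X./..O/XO., (2,2):-1/.X./..O/X.O
[OX./..O/X..] X move#2: (0,2):+1/OXX/..O/X..*, (1,0):+1/OX./X.O/X.., (1,1):+1/OX./.XO/X.., (2,1):+1/OX./..O/XX., (2,2):+1/OX./..O/X.X
[OXX/..O/X..] O move#3: (1,0):-1/OXX/O.O/X..*, (1,1):-1/OXX/.OO/X.., (2,1):-1/OXX/..O/XO., (2,2):-1/OXX/..O/X.O
[OXX/O.O/X..] X move#4: (1,1):+1/OXX/OXO/X..*, (2,1):-1/OXX/O.O/XX., (2,2):-1/OXX/O.O/X.X
[OXX/OXO/X..] end (terminal -1, O#5); searched .X./..O/X.. to 6

O winning at [.X./..O/X..]: False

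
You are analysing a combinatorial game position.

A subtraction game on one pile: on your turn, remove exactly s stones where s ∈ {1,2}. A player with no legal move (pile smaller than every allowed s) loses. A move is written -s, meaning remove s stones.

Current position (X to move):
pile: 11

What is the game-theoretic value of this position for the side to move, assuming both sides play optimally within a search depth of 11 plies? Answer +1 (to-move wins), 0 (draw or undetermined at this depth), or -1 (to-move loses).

value(11, X) = +1

p1 X@[11]: -1[10]-1 -2[9]+1*
p2 O@[9]: -1[8]-1* -2[7]-1
p3 X@[8]: -1[7]-1 -2[6]+1*
p4 O@[6]: -1[5]-1* -2[4]-1
p5 X@[5]: -1[4]-1 -2[3]+1*
p6 O@[3]: -1[2]-1* -2[1]-1
p7 X@[2]: -1[1]-1 -2[0]+1*
p8 O@[0] terminal -1; root [11] d11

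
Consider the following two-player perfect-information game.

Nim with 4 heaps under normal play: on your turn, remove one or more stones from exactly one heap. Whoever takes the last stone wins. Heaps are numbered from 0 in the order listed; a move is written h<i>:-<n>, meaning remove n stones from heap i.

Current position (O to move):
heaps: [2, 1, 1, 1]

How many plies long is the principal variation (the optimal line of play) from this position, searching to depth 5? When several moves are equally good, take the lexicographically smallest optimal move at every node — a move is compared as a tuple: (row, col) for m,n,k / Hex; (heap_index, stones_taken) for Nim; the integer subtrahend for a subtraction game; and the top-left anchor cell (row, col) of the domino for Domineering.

p1 O@[(2,1,1,1)]: h0:-1[(1,1,1,1)]+1* h0:-2[(0,1,1,1)]-1 h1:-1[(2,0,1,1)]-1 h2:-1[(2,1,0,1)]-1 h3:-1[(2,1,1,0)]-1
p2 X@[(1,1,1,1)]: h0:-1[(0,1,1,1)]-1* h1:-1[(1,0,1,1)]-1 h2:-1[(1,1,0,1)]-1 h3:-1[(1,1,1,0)]-1
p3 O@[(0,1,1,1)]: h1:-1[(0,0,1,1)]+1* h2:-1[(0,1,0,1)]+1 h3:-1[(0,1,1,0)]+1
p4 X@[(0,0,1,1)]: h2:-1[(0,0,0,1)]-1* h3:-1[(0,0,1,0)]-1
p5 O@[(0,0,0,1)]: h3:-1[(0,0,0,0)]+1*
p6 X@[(0,0,0,0)] terminal -1; root [(2,1,1,1)] d5

PV length from [(2,1,1,1)]: 5 plies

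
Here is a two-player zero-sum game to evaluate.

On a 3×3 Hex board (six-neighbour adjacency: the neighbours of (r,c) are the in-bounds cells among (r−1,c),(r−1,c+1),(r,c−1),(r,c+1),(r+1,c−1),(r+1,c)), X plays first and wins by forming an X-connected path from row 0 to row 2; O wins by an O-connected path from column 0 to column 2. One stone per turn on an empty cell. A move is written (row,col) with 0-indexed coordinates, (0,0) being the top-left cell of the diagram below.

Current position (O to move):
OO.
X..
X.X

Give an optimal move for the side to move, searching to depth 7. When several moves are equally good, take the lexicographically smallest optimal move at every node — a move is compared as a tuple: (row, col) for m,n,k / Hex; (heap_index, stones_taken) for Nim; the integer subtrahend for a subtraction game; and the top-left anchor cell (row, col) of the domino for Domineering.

O's best at [OO./X../X.X]: (0,2)

p1 O@[OO./X../X.X]: (0,2)[OOO/X../X.X]+1* (1,1)[OO./XO./X.X]+1 (1,2)[OO./X.O/X.X]+1 (2,1)[OO./X../XOX]-1
p2 X@[OOO/X../X.X] terminal -1; root [OO./X../X.X] d7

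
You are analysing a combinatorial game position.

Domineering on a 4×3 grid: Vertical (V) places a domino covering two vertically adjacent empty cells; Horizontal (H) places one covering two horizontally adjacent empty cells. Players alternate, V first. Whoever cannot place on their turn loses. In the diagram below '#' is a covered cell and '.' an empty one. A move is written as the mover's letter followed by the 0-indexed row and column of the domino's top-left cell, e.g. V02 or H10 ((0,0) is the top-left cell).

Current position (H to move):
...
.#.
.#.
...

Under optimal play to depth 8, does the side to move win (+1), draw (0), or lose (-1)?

value(.../.#./.#./..., H) = -1

[.../.#./.#./...] H move#1: H00:-1/##./.#./.#./...*, H01:-1/.##/.#./.#./..., H30:-1/.../.#./.#./##., H31:-1/.../.#./.#./.##
[##./.#./.#./...] V move#2: V02:+1/###/.##/.#./...*, V10:+1/##./##./##./..., V12:+1/##./.##/.##/..., V20:+1/##./.#./##./#.., V22:+1/##./.#./.##/..#
[###/.##/.#./...] H move#3: H30:-1/###/.##/.#./##.*, H31:-1/###/.##/.#./.##
[###/.##/.#./##.] V move#4: V10:+1/###/###/##./##.*, V22:+1/###/.##/.##/###
[###/###/##./##.] end (terminal -1, H#5); searched .../.#./.#./... to 8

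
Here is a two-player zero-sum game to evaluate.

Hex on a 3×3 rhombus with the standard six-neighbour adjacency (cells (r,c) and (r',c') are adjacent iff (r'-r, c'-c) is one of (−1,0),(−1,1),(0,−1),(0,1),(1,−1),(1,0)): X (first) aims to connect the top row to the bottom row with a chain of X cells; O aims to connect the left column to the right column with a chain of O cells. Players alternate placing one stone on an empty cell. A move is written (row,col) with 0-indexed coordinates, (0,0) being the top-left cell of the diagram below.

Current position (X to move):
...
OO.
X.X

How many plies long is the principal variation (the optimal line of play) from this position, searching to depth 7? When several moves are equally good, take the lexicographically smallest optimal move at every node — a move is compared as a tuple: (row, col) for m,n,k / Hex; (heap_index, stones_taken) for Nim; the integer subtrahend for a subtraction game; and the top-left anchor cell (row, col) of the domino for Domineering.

PV length from [.../OO./X.X]: 4 plies

p1 X@[.../OO./X.X]: (0,0)[X../OO./X.X]-1* (0,1)[.X./OO./X.X]-1 (0,2)[..X/OO./X.X]-1 (1,2)[.../OOX/X.X]-1 (2,1)[.../OO./XXX]-1
p2 O@[X../OO./X.X]: (0,1)[XO./OO./X.X]+1* (0,2)[X.O/OO./X.X]+1 (1,2)[X../OOO/X.X]+1 (2,1)[X../OO./XOX]+1
p3 X@[XO./OO./X.X]: (0,2)[XOX/OO./X.X]-1* (1,2)[XO./OOX/X.X]-1 (2,1)[XO./OO./XXX]-1
p4 O@[XOX/OO./X.X]: (1,2)[XOX/OOO/X.X]+1* (2,1)[XOX/OO./XOX]-1
p5 X@[XOX/OOO/X.X] terminal -1; root [.../OO./X.X] d7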